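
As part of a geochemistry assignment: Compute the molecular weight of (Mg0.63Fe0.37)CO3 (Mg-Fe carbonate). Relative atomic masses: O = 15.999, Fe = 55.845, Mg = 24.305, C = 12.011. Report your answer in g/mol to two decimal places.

The formula mass is the sum 0.63*24.305 + 0.37*55.845 + 1*12.011 + 3*15.999.

95.98 g/mol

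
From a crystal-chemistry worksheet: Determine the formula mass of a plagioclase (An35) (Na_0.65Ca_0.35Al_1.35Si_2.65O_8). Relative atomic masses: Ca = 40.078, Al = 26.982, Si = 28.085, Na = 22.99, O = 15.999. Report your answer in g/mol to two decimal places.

M = 0.65(22.99) + 0.35(40.078) + 1.35(26.982) + 2.65(28.085) + 8(15.999)

267.81 g/mol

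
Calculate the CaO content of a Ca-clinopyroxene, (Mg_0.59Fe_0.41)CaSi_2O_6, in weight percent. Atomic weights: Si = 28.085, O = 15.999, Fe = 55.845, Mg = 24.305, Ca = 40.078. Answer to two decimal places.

24.44 wt%

M((Mg_0.59Fe_0.41)CaSi_2O_6) = 229.478 g/mol; M(CaO) = 56.077 g/mol.
Moles CaO per formula unit = 1 Ca ÷ 1 = 1.0000.
CaO fraction = (1.0000 × 56.077) / 229.478 = 56.077/229.478 = 0.2444.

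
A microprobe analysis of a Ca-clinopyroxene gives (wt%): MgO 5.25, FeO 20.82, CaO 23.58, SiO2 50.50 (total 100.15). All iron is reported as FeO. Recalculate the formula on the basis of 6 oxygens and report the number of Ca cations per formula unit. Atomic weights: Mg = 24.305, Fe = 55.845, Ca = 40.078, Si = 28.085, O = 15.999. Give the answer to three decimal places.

5.25 wt% MgO ÷ 40.304 g/mol = 0.13026 mol, giving 0.13026 Mg and 0.13026 O.
20.82 wt% FeO ÷ 71.844 g/mol = 0.28979 mol, giving 0.28979 Fe and 0.28979 O.
23.58 wt% CaO ÷ 56.077 g/mol = 0.42049 mol, giving 0.42049 Ca and 0.42049 O.
50.50 wt% SiO2 ÷ 60.083 g/mol = 0.84050 mol, giving 0.84050 Si and 1.68100 O.
Oxygen sums to 2.52154; scaling by 6/2.52154 = 2.37950 puts the formula on 6 O.
Ca: 0.42049 × 2.37950 = 1.001 atoms per formula unit.

1.001 Ca apfu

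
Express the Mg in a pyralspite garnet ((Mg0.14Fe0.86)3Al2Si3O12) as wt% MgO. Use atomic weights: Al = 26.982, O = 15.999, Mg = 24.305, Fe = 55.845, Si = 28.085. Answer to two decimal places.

Molar mass of (Mg0.14Fe0.86)3Al2Si3O12 = 0.42·24.305 + 2.58·55.845 + 2·26.982 + 3·28.085 + 12·15.999 = 484.495 g/mol.
Each formula unit contains 0.42 Mg, equivalent to 0.42/1 = 0.4200 mol MgO.
M(MgO) = 1×24.305 + 1×15.999 = 40.304 g/mol.
Mass of MgO per formula unit = 0.4200 × 40.304 = 16.928 g.
MgO wt% = 16.928 / 484.495 × 100 = 3.49%.

3.49 wt%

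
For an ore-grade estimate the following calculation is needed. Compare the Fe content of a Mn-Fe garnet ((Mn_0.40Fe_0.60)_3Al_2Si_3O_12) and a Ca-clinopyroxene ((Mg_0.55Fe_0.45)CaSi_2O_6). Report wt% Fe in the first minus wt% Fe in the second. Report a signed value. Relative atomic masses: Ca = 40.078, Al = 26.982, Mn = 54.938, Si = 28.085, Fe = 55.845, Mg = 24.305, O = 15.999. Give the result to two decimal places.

9.35 percentage points

M((Mn_0.40Fe_0.60)_3Al_2Si_3O_12) = 496.654 g/mol, so wt% Fe = 100.521/496.654 × 100 = 20.24%.
M((Mg_0.55Fe_0.45)CaSi_2O_6) = 230.740 g/mol, so wt% Fe = 25.130/230.740 × 100 = 10.89%.
20.24 − 10.89 = 9.35 pp.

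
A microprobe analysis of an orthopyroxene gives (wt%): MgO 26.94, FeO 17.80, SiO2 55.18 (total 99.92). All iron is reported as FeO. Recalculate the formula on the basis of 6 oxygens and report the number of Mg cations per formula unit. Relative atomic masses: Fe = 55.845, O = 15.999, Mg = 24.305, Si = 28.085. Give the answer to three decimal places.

1.457 Mg apfu

MgO: 26.94/40.304 = 0.66842 mol → 0.66842 mol Mg, 0.66842 mol O.
FeO: 17.80/71.844 = 0.24776 mol → 0.24776 mol Fe, 0.24776 mol O.
SiO2: 55.18/60.083 = 0.91840 mol → 0.91840 mol Si, 1.83680 mol O.
Total oxygen = 2.75298 mol. Normalization factor = 6/2.75298 = 2.17946.
Mg per 6 O = 0.66842 × 2.17946 = 1.457.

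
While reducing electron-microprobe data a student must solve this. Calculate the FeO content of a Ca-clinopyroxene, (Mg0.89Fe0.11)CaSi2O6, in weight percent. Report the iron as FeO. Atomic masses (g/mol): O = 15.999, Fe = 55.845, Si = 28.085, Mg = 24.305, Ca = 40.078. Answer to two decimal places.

M((Mg0.89Fe0.11)CaSi2O6) = 220.016 g/mol; M(FeO) = 71.844 g/mol.
Moles FeO per formula unit = 0.11 Fe ÷ 1 = 0.1100.
FeO fraction = (0.1100 × 71.844) / 220.016 = 7.903/220.016 = 0.0359.

3.59 wt%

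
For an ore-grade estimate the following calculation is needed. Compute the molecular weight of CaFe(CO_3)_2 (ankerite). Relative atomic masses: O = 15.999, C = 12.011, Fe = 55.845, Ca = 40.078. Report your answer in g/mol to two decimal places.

215.94 g/mol

M = 1*40.078 + 1*55.845 + 2*12.011 + 6*15.999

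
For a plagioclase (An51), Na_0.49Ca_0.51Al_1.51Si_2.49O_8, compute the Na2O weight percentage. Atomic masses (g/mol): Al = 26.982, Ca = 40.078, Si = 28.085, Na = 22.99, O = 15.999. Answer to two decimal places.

Molar mass of Na_0.49Ca_0.51Al_1.51Si_2.49O_8 = 0.49·22.99 + 0.51·40.078 + 1.51·26.982 + 2.49·28.085 + 8·15.999 = 270.371 g/mol.
Each formula unit contains 0.49 Na, equivalent to 0.49/2 = 0.2450 mol Na2O.
M(Na2O) = 2×22.99 + 1×15.999 = 61.979 g/mol.
Mass of Na2O per formula unit = 0.2450 × 61.979 = 15.185 g.
Na2O wt% = 15.185 / 270.371 × 100 = 5.62%.

5.62 wt%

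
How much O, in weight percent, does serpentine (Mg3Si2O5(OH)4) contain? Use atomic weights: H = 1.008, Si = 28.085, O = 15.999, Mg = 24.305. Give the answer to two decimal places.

M(Mg3Si2O5(OH)4) = 277.108 g/mol.
O contributes 9 × 15.999 = 143.991 g per mole.
143.991/277.108 = 0.5196 → 51.96%.

51.96 weight percent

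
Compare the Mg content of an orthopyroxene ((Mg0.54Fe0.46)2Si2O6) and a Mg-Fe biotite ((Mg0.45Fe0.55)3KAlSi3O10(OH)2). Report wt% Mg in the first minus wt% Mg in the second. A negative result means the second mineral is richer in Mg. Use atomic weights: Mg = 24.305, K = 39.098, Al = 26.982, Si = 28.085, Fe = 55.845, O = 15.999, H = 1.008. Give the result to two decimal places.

Mg in (Mg0.54Fe0.46)2Si2O6: molar mass 229.791 g/mol; 1.08×24.305 = 26.249 g → 11.42 wt%.
Mg in (Mg0.45Fe0.55)3KAlSi3O10(OH)2: molar mass 469.295 g/mol; 1.35×24.305 = 32.812 g → 6.99 wt%.
Difference = 11.42 − 6.99 = 4.43 percentage points.

4.43 percentage points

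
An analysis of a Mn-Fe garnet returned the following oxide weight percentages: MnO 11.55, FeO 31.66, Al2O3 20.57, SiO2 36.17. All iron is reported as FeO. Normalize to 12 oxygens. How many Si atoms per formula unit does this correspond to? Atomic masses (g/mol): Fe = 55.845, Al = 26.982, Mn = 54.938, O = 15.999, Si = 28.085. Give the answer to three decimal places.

MnO: 11.55/70.937 = 0.16282 mol → 0.16282 mol Mn, 0.16282 mol O.
FeO: 31.66/71.844 = 0.44068 mol → 0.44068 mol Fe, 0.44068 mol O.
Al2O3: 20.57/101.961 = 0.20174 mol → 0.40348 mol Al, 0.60522 mol O.
SiO2: 36.17/60.083 = 0.60200 mol → 0.60200 mol Si, 1.20400 mol O.
Total oxygen = 2.41272 mol. Normalization factor = 12/2.41272 = 4.97364.
Si per 12 O = 0.60200 × 4.97364 = 2.994.

2.994 Si apfu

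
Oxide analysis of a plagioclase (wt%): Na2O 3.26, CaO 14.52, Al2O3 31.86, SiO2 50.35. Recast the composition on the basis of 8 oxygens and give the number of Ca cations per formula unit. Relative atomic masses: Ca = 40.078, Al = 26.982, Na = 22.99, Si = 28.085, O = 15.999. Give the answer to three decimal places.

Na2O (M=61.979): mol = 0.05260; Na = 0.10520, O = 0.05260.
CaO (M=56.077): mol = 0.25893; Ca = 0.25893, O = 0.25893.
Al2O3 (M=101.961): mol = 0.31247; Al = 0.62494, O = 0.93741.
SiO2 (M=60.083): mol = 0.83801; Si = 0.83801, O = 1.67602.
ΣO = 2.92496; factor = 8/ΣO = 2.73508.
Ca apfu = 0.25893 × 2.73508 = 0.708.

0.708 Ca apfu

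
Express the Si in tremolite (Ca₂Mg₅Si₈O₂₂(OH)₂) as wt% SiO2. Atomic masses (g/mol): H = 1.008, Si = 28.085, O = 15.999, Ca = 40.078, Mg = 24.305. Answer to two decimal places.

59.17 wt%

M(Ca₂Mg₅Si₈O₂₂(OH)₂) = 812.353 g/mol; M(SiO2) = 60.083 g/mol.
Moles SiO2 per formula unit = 8 Si ÷ 1 = 8.0000.
SiO2 fraction = (8.0000 × 60.083) / 812.353 = 480.664/812.353 = 0.5917.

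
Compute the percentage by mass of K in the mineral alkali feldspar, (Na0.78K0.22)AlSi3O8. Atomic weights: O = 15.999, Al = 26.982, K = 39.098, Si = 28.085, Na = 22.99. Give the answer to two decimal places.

3.24 wt%

M((Na0.78K0.22)AlSi3O8) = 265.763 g/mol.
K contributes 0.22 × 39.098 = 8.602 g per mole.
8.602/265.763 = 0.0324 → 3.24%.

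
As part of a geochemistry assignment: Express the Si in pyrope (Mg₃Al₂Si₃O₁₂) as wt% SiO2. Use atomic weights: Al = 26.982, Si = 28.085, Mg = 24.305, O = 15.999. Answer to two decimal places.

M(Mg₃Al₂Si₃O₁₂) = 403.122 g/mol; M(SiO2) = 60.083 g/mol.
Moles SiO2 per formula unit = 3 Si ÷ 1 = 3.0000.
SiO2 fraction = (3.0000 × 60.083) / 403.122 = 180.249/403.122 = 0.4471.

44.71 wt%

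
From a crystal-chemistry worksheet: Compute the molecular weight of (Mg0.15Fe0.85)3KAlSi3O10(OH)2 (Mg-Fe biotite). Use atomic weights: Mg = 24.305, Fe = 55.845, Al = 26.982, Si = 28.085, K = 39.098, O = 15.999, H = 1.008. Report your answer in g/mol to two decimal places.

M = 0.45(24.305) + 2.55(55.845) + 1(39.098) + 1(26.982) + 3(28.085) + 12(15.999) + 2(1.008)

497.68 g/mol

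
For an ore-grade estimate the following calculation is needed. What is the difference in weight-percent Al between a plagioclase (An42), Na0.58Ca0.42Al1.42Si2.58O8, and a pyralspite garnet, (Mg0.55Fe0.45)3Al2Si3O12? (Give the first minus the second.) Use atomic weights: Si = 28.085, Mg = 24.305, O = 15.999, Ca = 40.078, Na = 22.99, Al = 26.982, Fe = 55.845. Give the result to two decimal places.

M(Na0.58Ca0.42Al1.42Si2.58O8) = 268.933 g/mol, so wt% Al = 38.314/268.933 × 100 = 14.25%.
M((Mg0.55Fe0.45)3Al2Si3O12) = 445.701 g/mol, so wt% Al = 53.964/445.701 × 100 = 12.11%.
14.25 − 12.11 = 2.14 pp.

2.14 percentage points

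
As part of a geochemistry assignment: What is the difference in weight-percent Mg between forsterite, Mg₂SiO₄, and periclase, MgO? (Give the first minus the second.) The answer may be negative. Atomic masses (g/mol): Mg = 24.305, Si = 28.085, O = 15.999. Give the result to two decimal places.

First mineral: 48.610 g Mg in 140.691 g formula = 34.55 wt% Mg.
Second mineral: 24.305 g Mg in 40.304 g formula = 60.30 wt% Mg.
34.55% − 60.30% gives a difference of -25.75 percentage points.

-25.75 percentage points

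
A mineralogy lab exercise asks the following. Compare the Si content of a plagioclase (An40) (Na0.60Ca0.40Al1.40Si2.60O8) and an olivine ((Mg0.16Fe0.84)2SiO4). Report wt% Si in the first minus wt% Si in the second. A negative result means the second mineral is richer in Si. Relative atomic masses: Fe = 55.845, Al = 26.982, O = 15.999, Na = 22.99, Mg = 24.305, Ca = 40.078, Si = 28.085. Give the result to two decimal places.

12.68 percentage points

M(Na0.60Ca0.40Al1.40Si2.60O8) = 268.613 g/mol, so wt% Si = 73.021/268.613 × 100 = 27.18%.
M((Mg0.16Fe0.84)2SiO4) = 193.678 g/mol, so wt% Si = 28.085/193.678 × 100 = 14.50%.
27.18 − 14.50 = 12.68 pp.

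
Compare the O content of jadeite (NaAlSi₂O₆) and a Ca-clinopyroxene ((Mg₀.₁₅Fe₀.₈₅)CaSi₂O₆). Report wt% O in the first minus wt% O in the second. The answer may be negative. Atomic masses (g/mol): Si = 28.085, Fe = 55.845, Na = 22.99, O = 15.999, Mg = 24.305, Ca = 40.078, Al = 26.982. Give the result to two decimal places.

8.04 percentage points

M(NaAlSi₂O₆) = 202.136 g/mol, so wt% O = 95.994/202.136 × 100 = 47.49%.
M((Mg₀.₁₅Fe₀.₈₅)CaSi₂O₆) = 243.356 g/mol, so wt% O = 95.994/243.356 × 100 = 39.45%.
47.49 − 39.45 = 8.04 pp.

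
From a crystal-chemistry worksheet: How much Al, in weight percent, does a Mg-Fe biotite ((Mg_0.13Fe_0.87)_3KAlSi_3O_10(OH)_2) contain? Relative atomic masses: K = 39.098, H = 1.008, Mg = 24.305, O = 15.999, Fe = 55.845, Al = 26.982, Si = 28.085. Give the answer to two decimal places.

Molar mass of (Mg_0.13Fe_0.87)_3KAlSi_3O_10(OH)_2: 0.39*24.305 + 2.61*55.845 + 1*39.098 + 1*26.982 + 3*28.085 + 12*15.999 + 2*1.008 = 499.573 g/mol.
Mass of Al per formula unit: 1 × 26.982 = 26.982 g.
Weight fraction Al = 26.982 / 499.573 = 0.0540.

5.40 weight percent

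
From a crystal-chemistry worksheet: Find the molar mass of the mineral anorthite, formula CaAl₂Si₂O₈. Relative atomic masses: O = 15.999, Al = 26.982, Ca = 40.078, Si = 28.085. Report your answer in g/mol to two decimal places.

M = 1×40.078 + 2×26.982 + 2×28.085 + 8×15.999

278.20 g/mol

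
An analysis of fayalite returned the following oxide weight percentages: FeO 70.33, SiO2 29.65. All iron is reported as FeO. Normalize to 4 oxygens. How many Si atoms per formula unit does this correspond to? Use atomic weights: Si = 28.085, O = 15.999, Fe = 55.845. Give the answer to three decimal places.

FeO (M=71.844): mol = 0.97893; Fe = 0.97893, O = 0.97893.
SiO2 (M=60.083): mol = 0.49348; Si = 0.49348, O = 0.98696.
ΣO = 1.96589; factor = 4/ΣO = 2.03470.
Si apfu = 0.49348 × 2.03470 = 1.004.

1.004 Si apfu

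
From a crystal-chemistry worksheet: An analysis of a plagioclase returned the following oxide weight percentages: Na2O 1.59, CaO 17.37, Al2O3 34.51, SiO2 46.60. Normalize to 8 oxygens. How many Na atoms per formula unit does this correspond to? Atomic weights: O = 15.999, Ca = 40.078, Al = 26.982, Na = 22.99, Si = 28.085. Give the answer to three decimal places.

1.59 wt% Na2O ÷ 61.979 g/mol = 0.02565 mol, giving 0.05130 Na and 0.02565 O.
17.37 wt% CaO ÷ 56.077 g/mol = 0.30975 mol, giving 0.30975 Ca and 0.30975 O.
34.51 wt% Al2O3 ÷ 101.961 g/mol = 0.33846 mol, giving 0.67692 Al and 1.01538 O.
46.60 wt% SiO2 ÷ 60.083 g/mol = 0.77559 mol, giving 0.77559 Si and 1.55118 O.
Oxygen sums to 2.90196; scaling by 8/2.90196 = 2.75676 puts the formula on 8 O.
Na: 0.05130 × 2.75676 = 0.141 atoms per formula unit.

0.141 Na apfu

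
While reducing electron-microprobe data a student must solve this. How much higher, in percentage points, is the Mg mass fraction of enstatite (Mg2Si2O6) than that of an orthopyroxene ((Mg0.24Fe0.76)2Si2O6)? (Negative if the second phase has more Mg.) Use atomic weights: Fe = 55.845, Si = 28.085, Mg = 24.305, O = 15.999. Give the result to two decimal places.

19.52 percentage points

First mineral: 48.610 g Mg in 200.774 g formula = 24.21 wt% Mg.
Second mineral: 11.666 g Mg in 248.715 g formula = 4.69 wt% Mg.
24.21% − 4.69% gives a difference of 19.52 percentage points.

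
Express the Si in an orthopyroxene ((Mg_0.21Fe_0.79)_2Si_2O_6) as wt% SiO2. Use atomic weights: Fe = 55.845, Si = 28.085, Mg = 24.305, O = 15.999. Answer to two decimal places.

47.95 wt%

Formula mass = 250.607 g/mol.
2 Si → 2.0000 mol SiO2 per formula unit; M(SiO2) = 60.083, so SiO2 mass = 120.166 g.
120.166/250.607 × 100 = 47.95 wt%.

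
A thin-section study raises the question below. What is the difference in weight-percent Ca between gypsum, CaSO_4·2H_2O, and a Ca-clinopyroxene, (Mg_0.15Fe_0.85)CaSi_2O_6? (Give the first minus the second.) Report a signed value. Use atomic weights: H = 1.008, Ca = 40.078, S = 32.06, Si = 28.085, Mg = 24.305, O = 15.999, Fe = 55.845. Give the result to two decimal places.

6.81 percentage points

M(CaSO_4·2H_2O) = 172.164 g/mol, so wt% Ca = 40.078/172.164 × 100 = 23.28%.
M((Mg_0.15Fe_0.85)CaSi_2O_6) = 243.356 g/mol, so wt% Ca = 40.078/243.356 × 100 = 16.47%.
23.28 − 16.47 = 6.81 pp.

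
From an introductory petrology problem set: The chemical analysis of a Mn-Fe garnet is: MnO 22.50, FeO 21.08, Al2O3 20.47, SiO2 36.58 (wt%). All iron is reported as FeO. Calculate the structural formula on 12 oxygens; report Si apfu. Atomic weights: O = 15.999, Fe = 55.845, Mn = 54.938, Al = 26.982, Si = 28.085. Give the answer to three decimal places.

22.50 wt% MnO ÷ 70.937 g/mol = 0.31718 mol, giving 0.31718 Mn and 0.31718 O.
21.08 wt% FeO ÷ 71.844 g/mol = 0.29341 mol, giving 0.29341 Fe and 0.29341 O.
20.47 wt% Al2O3 ÷ 101.961 g/mol = 0.20076 mol, giving 0.40152 Al and 0.60228 O.
36.58 wt% SiO2 ÷ 60.083 g/mol = 0.60882 mol, giving 0.60882 Si and 1.21764 O.
Oxygen sums to 2.43051; scaling by 12/2.43051 = 4.93724 puts the formula on 12 O.
Si: 0.60882 × 4.93724 = 3.006 atoms per formula unit.

3.006 Si apfu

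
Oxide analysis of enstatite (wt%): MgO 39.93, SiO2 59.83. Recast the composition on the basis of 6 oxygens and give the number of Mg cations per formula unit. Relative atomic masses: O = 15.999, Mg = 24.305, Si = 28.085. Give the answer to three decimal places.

39.93 wt% MgO ÷ 40.304 g/mol = 0.99072 mol, giving 0.99072 Mg and 0.99072 O.
59.83 wt% SiO2 ÷ 60.083 g/mol = 0.99579 mol, giving 0.99579 Si and 1.99158 O.
Oxygen sums to 2.98230; scaling by 6/2.98230 = 2.01187 puts the formula on 6 O.
Mg: 0.99072 × 2.01187 = 1.993 atoms per formula unit.

1.993 Mg apfu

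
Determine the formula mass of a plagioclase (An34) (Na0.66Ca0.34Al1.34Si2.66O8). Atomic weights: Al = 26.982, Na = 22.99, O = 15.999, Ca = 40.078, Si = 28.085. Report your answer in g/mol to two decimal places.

M = 0.66*22.99 + 0.34*40.078 + 1.34*26.982 + 2.66*28.085 + 8*15.999

267.65 g/mol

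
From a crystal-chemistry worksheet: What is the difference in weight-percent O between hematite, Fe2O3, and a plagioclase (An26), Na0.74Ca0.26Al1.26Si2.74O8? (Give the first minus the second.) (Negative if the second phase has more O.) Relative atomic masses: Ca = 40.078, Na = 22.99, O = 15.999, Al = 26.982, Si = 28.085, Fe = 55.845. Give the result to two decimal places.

-17.99 percentage points

First mineral: 47.997 g O in 159.687 g formula = 30.06 wt% O.
Second mineral: 127.992 g O in 266.375 g formula = 48.05 wt% O.
30.06% − 48.05% gives a difference of -17.99 percentage points.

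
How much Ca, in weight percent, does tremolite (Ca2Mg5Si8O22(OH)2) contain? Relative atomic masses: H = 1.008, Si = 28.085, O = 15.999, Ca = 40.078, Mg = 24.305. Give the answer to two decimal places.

9.87 weight percent

Molar mass of Ca2Mg5Si8O22(OH)2: 2×40.078 + 5×24.305 + 8×28.085 + 24×15.999 + 2×1.008 = 812.353 g/mol.
Mass of Ca per formula unit: 2 × 40.078 = 80.156 g.
Weight fraction Ca = 80.156 / 812.353 = 0.0987.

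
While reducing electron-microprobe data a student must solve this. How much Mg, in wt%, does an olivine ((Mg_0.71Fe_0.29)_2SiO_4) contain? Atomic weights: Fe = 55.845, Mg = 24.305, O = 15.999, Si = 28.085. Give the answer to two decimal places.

M((Mg_0.71Fe_0.29)_2SiO_4) = 158.984 g/mol.
Mg contributes 1.42 × 24.305 = 34.513 g per mole.
34.513/158.984 = 0.2171 → 21.71%.

21.71 wt%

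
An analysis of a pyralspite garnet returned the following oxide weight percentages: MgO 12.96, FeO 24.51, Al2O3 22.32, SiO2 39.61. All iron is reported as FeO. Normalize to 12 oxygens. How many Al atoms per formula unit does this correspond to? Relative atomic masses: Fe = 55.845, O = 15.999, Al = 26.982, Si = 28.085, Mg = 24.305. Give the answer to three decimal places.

1.992 Al apfu

MgO (M=40.304): mol = 0.32156; Mg = 0.32156, O = 0.32156.
FeO (M=71.844): mol = 0.34116; Fe = 0.34116, O = 0.34116.
Al2O3 (M=101.961): mol = 0.21891; Al = 0.43782, O = 0.65673.
SiO2 (M=60.083): mol = 0.65925; Si = 0.65925, O = 1.31850.
ΣO = 2.63795; factor = 12/ΣO = 4.54899.
Al apfu = 0.43782 × 4.54899 = 1.992.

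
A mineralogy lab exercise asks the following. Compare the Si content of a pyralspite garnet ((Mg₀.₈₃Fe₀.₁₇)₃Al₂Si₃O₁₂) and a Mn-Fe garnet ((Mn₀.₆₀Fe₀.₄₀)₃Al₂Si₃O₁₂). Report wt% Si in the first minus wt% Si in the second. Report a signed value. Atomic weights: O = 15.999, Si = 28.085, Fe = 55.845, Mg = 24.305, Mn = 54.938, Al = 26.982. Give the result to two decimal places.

M((Mg₀.₈₃Fe₀.₁₇)₃Al₂Si₃O₁₂) = 419.207 g/mol, so wt% Si = 84.255/419.207 × 100 = 20.10%.
M((Mn₀.₆₀Fe₀.₄₀)₃Al₂Si₃O₁₂) = 496.109 g/mol, so wt% Si = 84.255/496.109 × 100 = 16.98%.
20.10 − 16.98 = 3.12 pp.

3.12 percentage points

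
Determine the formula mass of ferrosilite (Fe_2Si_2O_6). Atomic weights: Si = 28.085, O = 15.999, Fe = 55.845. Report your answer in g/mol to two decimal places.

M = 2*55.845 + 2*28.085 + 6*15.999

263.85 g/mol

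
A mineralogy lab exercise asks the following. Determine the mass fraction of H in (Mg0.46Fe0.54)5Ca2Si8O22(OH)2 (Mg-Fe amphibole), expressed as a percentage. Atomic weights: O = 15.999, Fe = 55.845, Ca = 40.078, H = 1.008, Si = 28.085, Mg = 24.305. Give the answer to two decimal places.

0.22 wt%

Formula mass = 2.30·24.305 + 2.70·55.845 + 2·40.078 + 8·28.085 + 24·15.999 + 2·1.008 = 897.511 g/mol, of which 2.016 g is H.
So H makes up 2.016/897.511 = 0.0022 of the mass, i.e. 0.22%.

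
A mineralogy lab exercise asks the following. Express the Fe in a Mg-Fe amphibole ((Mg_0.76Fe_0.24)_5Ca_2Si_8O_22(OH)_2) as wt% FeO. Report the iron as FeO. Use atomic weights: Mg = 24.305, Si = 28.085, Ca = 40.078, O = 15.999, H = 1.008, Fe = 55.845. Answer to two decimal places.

Formula mass = 850.201 g/mol.
1.20 Fe → 1.2000 mol FeO per formula unit; M(FeO) = 71.844, so FeO mass = 86.213 g.
86.213/850.201 × 100 = 10.14 wt%.

10.14 wt%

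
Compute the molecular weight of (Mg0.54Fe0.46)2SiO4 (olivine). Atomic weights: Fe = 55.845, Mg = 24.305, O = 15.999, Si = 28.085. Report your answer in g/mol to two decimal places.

169.71 g/mol

The formula mass is the sum 1.08(24.305) + 0.92(55.845) + 1(28.085) + 4(15.999).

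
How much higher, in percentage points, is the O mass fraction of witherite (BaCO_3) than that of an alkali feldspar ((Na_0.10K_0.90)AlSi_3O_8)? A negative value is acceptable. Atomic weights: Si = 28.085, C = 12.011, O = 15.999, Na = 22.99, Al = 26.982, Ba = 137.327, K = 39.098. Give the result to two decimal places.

M(BaCO_3) = 197.335 g/mol, so wt% O = 47.997/197.335 × 100 = 24.32%.
M((Na_0.10K_0.90)AlSi_3O_8) = 276.716 g/mol, so wt% O = 127.992/276.716 × 100 = 46.25%.
24.32 − 46.25 = -21.93 pp.

-21.93 percentage points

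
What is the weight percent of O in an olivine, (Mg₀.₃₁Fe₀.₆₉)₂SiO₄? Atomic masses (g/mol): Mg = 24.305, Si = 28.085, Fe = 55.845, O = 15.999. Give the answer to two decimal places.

Molar mass of (Mg₀.₃₁Fe₀.₆₉)₂SiO₄: 0.62·24.305 + 1.38·55.845 + 1·28.085 + 4·15.999 = 184.216 g/mol.
Mass of O per formula unit: 4 × 15.999 = 63.996 g.
Weight fraction O = 63.996 / 184.216 = 0.3474.

34.74 mass %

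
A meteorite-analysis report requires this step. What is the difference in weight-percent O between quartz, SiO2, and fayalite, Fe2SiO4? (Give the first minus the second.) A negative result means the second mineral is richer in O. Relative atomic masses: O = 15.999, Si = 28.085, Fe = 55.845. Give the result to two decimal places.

O in SiO2: molar mass 60.083 g/mol; 2×15.999 = 31.998 g → 53.26 wt%.
O in Fe2SiO4: molar mass 203.771 g/mol; 4×15.999 = 63.996 g → 31.41 wt%.
Difference = 53.26 − 31.41 = 21.85 percentage points.

21.85 percentage points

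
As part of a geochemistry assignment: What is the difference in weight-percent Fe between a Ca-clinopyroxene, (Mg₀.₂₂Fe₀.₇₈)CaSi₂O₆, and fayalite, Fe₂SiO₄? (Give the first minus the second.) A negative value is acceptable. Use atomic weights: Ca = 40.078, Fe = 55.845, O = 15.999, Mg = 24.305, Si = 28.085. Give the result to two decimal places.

-36.75 percentage points

M((Mg₀.₂₂Fe₀.₇₈)CaSi₂O₆) = 241.148 g/mol, so wt% Fe = 43.559/241.148 × 100 = 18.06%.
M(Fe₂SiO₄) = 203.771 g/mol, so wt% Fe = 111.690/203.771 × 100 = 54.81%.
18.06 − 54.81 = -36.75 pp.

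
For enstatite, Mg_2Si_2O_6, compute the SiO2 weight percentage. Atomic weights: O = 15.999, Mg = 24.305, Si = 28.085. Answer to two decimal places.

Formula mass = 200.774 g/mol.
2 Si → 2.0000 mol SiO2 per formula unit; M(SiO2) = 60.083, so SiO2 mass = 120.166 g.
120.166/200.774 × 100 = 59.85 wt%.

59.85 wt%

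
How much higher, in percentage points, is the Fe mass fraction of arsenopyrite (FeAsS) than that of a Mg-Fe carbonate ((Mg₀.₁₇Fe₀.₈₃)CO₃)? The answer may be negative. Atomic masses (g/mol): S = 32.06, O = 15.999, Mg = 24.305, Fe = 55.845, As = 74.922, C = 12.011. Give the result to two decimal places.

First mineral: 55.845 g Fe in 162.827 g formula = 34.30 wt% Fe.
Second mineral: 46.351 g Fe in 110.491 g formula = 41.95 wt% Fe.
34.30% − 41.95% gives a difference of -7.65 percentage points.

-7.65 percentage points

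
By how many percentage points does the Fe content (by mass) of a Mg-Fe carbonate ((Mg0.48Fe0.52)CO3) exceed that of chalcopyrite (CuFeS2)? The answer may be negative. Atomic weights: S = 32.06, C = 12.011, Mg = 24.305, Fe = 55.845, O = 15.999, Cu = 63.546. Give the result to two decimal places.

Fe in (Mg0.48Fe0.52)CO3: molar mass 100.714 g/mol; 0.52×55.845 = 29.039 g → 28.83 wt%.
Fe in CuFeS2: molar mass 183.511 g/mol; 1×55.845 = 55.845 g → 30.43 wt%.
Difference = 28.83 − 30.43 = -1.60 percentage points.

-1.60 percentage points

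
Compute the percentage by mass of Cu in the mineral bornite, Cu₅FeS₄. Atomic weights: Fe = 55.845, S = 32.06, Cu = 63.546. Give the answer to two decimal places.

M(Cu₅FeS₄) = 501.815 g/mol.
Cu contributes 5 × 63.546 = 317.730 g per mole.
317.730/501.815 = 0.6332 → 63.32%.

63.32 weight percent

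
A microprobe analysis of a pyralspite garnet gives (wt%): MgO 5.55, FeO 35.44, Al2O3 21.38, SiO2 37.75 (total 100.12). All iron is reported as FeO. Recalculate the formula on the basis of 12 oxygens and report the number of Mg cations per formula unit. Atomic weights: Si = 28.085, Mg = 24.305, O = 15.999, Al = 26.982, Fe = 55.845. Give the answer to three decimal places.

0.657 Mg apfu

MgO (M=40.304): mol = 0.13770; Mg = 0.13770, O = 0.13770.
FeO (M=71.844): mol = 0.49329; Fe = 0.49329, O = 0.49329.
Al2O3 (M=101.961): mol = 0.20969; Al = 0.41938, O = 0.62907.
SiO2 (M=60.083): mol = 0.62830; Si = 0.62830, O = 1.25660.
ΣO = 2.51666; factor = 12/ΣO = 4.76822.
Mg apfu = 0.13770 × 4.76822 = 0.657.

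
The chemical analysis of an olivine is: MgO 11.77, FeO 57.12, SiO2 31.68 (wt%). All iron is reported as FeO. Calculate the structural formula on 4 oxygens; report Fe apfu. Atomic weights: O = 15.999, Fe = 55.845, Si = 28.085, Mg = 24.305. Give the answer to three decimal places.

11.77 wt% MgO ÷ 40.304 g/mol = 0.29203 mol, giving 0.29203 Mg and 0.29203 O.
57.12 wt% FeO ÷ 71.844 g/mol = 0.79506 mol, giving 0.79506 Fe and 0.79506 O.
31.68 wt% SiO2 ÷ 60.083 g/mol = 0.52727 mol, giving 0.52727 Si and 1.05454 O.
Oxygen sums to 2.14163; scaling by 4/2.14163 = 1.86774 puts the formula on 4 O.
Fe: 0.79506 × 1.86774 = 1.485 atoms per formula unit.

1.485 Fe apfu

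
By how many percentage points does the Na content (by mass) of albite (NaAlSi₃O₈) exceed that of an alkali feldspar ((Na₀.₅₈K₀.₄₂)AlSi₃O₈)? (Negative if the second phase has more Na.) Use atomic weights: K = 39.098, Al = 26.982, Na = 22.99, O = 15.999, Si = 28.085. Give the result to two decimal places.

M(NaAlSi₃O₈) = 262.219 g/mol, so wt% Na = 22.990/262.219 × 100 = 8.77%.
M((Na₀.₅₈K₀.₄₂)AlSi₃O₈) = 268.984 g/mol, so wt% Na = 13.334/268.984 × 100 = 4.96%.
8.77 − 4.96 = 3.81 pp.

3.81 percentage points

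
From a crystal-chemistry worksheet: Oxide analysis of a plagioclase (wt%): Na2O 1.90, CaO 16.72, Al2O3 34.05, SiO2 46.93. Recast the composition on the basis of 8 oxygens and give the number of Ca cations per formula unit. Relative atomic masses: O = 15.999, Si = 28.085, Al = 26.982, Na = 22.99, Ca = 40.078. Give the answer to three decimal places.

0.825 Ca apfu

Na2O (M=61.979): mol = 0.03066; Na = 0.06132, O = 0.03066.
CaO (M=56.077): mol = 0.29816; Ca = 0.29816, O = 0.29816.
Al2O3 (M=101.961): mol = 0.33395; Al = 0.66790, O = 1.00185.
SiO2 (M=60.083): mol = 0.78109; Si = 0.78109, O = 1.56218.
ΣO = 2.89285; factor = 8/ΣO = 2.76544.
Ca apfu = 0.29816 × 2.76544 = 0.825.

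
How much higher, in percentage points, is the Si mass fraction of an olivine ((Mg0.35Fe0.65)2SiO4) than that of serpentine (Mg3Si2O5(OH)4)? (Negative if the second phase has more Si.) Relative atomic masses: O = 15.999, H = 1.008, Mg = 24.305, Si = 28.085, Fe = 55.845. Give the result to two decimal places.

Si in (Mg0.35Fe0.65)2SiO4: molar mass 181.693 g/mol; 1×28.085 = 28.085 g → 15.46 wt%.
Si in Mg3Si2O5(OH)4: molar mass 277.108 g/mol; 2×28.085 = 56.170 g → 20.27 wt%.
Difference = 15.46 − 20.27 = -4.81 percentage points.

-4.81 percentage points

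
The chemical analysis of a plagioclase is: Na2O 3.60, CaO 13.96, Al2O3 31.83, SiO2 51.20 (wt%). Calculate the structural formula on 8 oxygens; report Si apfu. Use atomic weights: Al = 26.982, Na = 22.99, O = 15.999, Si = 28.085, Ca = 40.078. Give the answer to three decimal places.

2.313 Si apfu

Na2O (M=61.979): mol = 0.05808; Na = 0.11616, O = 0.05808.
CaO (M=56.077): mol = 0.24894; Ca = 0.24894, O = 0.24894.
Al2O3 (M=101.961): mol = 0.31218; Al = 0.62436, O = 0.93654.
SiO2 (M=60.083): mol = 0.85215; Si = 0.85215, O = 1.70430.
ΣO = 2.94786; factor = 8/ΣO = 2.71383.
Si apfu = 0.85215 × 2.71383 = 2.313.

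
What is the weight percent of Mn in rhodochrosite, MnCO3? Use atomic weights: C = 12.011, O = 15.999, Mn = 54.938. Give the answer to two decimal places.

47.79 weight percent

Molar mass of MnCO3: 1×54.938 + 1×12.011 + 3×15.999 = 114.946 g/mol.
Mass of Mn per formula unit: 1 × 54.938 = 54.938 g.
Weight fraction Mn = 54.938 / 114.946 = 0.4779.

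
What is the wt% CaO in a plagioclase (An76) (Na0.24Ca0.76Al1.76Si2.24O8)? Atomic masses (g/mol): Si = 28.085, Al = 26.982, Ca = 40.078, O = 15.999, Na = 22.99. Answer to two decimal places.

15.53 wt%

Formula mass = 274.368 g/mol.
0.76 Ca → 0.7600 mol CaO per formula unit; M(CaO) = 56.077, so CaO mass = 42.619 g.
42.619/274.368 × 100 = 15.53 wt%.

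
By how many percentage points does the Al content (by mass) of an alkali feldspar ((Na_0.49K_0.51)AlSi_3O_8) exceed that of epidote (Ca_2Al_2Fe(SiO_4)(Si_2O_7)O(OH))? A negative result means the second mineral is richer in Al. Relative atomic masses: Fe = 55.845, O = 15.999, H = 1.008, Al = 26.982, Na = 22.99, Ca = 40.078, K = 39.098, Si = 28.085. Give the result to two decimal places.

M((Na_0.49K_0.51)AlSi_3O_8) = 270.434 g/mol, so wt% Al = 26.982/270.434 × 100 = 9.98%.
M(Ca_2Al_2Fe(SiO_4)(Si_2O_7)O(OH)) = 483.215 g/mol, so wt% Al = 53.964/483.215 × 100 = 11.17%.
9.98 − 11.17 = -1.19 pp.

-1.19 percentage points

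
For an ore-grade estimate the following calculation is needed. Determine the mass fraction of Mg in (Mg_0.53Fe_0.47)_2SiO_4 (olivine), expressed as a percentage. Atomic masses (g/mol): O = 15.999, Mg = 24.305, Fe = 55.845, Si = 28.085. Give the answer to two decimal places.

M((Mg_0.53Fe_0.47)_2SiO_4) = 170.339 g/mol.
Mg contributes 1.06 × 24.305 = 25.763 g per mole.
25.763/170.339 = 0.1512 → 15.12%.

15.12 mass %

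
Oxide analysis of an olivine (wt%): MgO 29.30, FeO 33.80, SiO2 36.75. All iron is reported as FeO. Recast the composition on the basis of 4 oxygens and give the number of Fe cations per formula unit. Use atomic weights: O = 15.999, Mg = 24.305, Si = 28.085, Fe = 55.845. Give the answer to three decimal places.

29.30 wt% MgO ÷ 40.304 g/mol = 0.72697 mol, giving 0.72697 Mg and 0.72697 O.
33.80 wt% FeO ÷ 71.844 g/mol = 0.47046 mol, giving 0.47046 Fe and 0.47046 O.
36.75 wt% SiO2 ÷ 60.083 g/mol = 0.61165 mol, giving 0.61165 Si and 1.22330 O.
Oxygen sums to 2.42073; scaling by 4/2.42073 = 1.65239 puts the formula on 4 O.
Fe: 0.47046 × 1.65239 = 0.777 atoms per formula unit.

0.777 Fe apfu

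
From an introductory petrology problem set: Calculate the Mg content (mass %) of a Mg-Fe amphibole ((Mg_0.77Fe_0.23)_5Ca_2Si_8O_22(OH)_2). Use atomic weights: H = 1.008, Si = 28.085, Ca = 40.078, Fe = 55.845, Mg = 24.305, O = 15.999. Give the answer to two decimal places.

11.03 mass %

Formula mass = 3.85*24.305 + 1.15*55.845 + 2*40.078 + 8*28.085 + 24*15.999 + 2*1.008 = 848.624 g/mol, of which 93.574 g is Mg.
So Mg makes up 93.574/848.624 = 0.1103 of the mass, i.e. 11.03%.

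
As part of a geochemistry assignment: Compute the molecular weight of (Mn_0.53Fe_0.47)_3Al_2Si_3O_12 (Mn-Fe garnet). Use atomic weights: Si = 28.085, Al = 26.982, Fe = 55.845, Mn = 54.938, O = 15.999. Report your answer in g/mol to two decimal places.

496.30 g/mol

The formula mass is the sum 1.59*54.938 + 1.41*55.845 + 2*26.982 + 3*28.085 + 12*15.999.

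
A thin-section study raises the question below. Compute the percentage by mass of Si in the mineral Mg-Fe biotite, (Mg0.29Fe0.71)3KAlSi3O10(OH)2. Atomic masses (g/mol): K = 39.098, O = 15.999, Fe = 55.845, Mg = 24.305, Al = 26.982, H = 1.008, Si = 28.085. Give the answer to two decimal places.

17.39 weight percent

Formula mass = 0.87*24.305 + 2.13*55.845 + 1*39.098 + 1*26.982 + 3*28.085 + 12*15.999 + 2*1.008 = 484.434 g/mol, of which 84.255 g is Si.
So Si makes up 84.255/484.434 = 0.1739 of the mass, i.e. 17.39%.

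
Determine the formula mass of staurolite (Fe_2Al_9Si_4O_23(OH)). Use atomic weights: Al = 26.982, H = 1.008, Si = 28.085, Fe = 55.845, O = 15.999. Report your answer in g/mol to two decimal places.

851.85 g/mol

M = 2*55.845 + 9*26.982 + 4*28.085 + 24*15.999 + 1*1.008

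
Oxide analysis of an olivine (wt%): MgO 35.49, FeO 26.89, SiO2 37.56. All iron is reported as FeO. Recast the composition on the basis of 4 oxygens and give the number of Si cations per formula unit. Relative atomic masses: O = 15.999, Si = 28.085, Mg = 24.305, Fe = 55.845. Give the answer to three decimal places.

35.49 wt% MgO ÷ 40.304 g/mol = 0.88056 mol, giving 0.88056 Mg and 0.88056 O.
26.89 wt% FeO ÷ 71.844 g/mol = 0.37428 mol, giving 0.37428 Fe and 0.37428 O.
37.56 wt% SiO2 ÷ 60.083 g/mol = 0.62514 mol, giving 0.62514 Si and 1.25028 O.
Oxygen sums to 2.50512; scaling by 4/2.50512 = 1.59673 puts the formula on 4 O.
Si: 0.62514 × 1.59673 = 0.998 atoms per formula unit.

0.998 Si apfu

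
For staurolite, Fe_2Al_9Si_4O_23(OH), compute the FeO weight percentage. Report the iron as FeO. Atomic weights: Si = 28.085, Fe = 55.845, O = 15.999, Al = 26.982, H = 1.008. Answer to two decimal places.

Molar mass of Fe_2Al_9Si_4O_23(OH) = 2*55.845 + 9*26.982 + 4*28.085 + 24*15.999 + 1*1.008 = 851.852 g/mol.
Each formula unit contains 2 Fe, equivalent to 2/1 = 2.0000 mol FeO.
M(FeO) = 1×55.845 + 1×15.999 = 71.844 g/mol.
Mass of FeO per formula unit = 2.0000 × 71.844 = 143.688 g.
FeO wt% = 143.688 / 851.852 × 100 = 16.87%.

16.87 wt%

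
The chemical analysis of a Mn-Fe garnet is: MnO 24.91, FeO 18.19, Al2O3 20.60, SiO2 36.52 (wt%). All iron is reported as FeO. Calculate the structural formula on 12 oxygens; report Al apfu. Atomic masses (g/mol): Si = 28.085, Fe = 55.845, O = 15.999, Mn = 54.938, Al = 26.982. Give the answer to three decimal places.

MnO (M=70.937): mol = 0.35116; Mn = 0.35116, O = 0.35116.
FeO (M=71.844): mol = 0.25319; Fe = 0.25319, O = 0.25319.
Al2O3 (M=101.961): mol = 0.20204; Al = 0.40408, O = 0.60612.
SiO2 (M=60.083): mol = 0.60783; Si = 0.60783, O = 1.21566.
ΣO = 2.42613; factor = 12/ΣO = 4.94615.
Al apfu = 0.40408 × 4.94615 = 1.999.

1.999 Al apfu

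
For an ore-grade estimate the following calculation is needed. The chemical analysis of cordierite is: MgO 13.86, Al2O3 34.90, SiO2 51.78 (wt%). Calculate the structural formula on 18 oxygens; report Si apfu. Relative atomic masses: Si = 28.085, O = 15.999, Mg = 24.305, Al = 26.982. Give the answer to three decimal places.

5.013 Si apfu

MgO (M=40.304): mol = 0.34389; Mg = 0.34389, O = 0.34389.
Al2O3 (M=101.961): mol = 0.34229; Al = 0.68458, O = 1.02687.
SiO2 (M=60.083): mol = 0.86181; Si = 0.86181, O = 1.72362.
ΣO = 3.09438; factor = 18/ΣO = 5.81700.
Si apfu = 0.86181 × 5.81700 = 5.013.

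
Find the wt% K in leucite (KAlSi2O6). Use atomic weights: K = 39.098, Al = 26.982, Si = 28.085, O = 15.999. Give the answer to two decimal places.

M(KAlSi2O6) = 218.244 g/mol.
K contributes 1 × 39.098 = 39.098 g per mole.
39.098/218.244 = 0.1791 → 17.91%.

17.91 weight percent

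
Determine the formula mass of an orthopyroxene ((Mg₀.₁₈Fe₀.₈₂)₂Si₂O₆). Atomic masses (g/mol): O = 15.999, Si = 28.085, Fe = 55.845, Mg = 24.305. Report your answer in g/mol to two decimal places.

252.50 g/mol

Mg: 0.36 × 24.305 = 8.7498
Fe: 1.64 × 55.845 = 91.5858
Si: 2 × 28.085 = 56.1700
O: 6 × 15.999 = 95.9940
Summing the contributions gives the formula mass.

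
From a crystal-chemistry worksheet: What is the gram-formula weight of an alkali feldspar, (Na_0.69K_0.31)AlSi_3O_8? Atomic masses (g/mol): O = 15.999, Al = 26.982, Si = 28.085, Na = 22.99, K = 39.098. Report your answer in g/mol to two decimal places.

The formula mass is the sum 0.69×22.99 + 0.31×39.098 + 1×26.982 + 3×28.085 + 8×15.999.

267.21 g/mol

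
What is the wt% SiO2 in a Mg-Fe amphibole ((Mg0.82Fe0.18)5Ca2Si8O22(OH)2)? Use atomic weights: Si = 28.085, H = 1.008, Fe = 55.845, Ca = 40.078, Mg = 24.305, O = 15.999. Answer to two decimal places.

Formula mass = 840.739 g/mol.
8 Si → 8.0000 mol SiO2 per formula unit; M(SiO2) = 60.083, so SiO2 mass = 480.664 g.
480.664/840.739 × 100 = 57.17 wt%.

57.17 wt%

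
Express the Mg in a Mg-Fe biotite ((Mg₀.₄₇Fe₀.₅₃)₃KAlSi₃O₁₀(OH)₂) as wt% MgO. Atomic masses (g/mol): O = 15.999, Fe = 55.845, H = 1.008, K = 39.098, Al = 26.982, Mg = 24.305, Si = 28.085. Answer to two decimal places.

12.16 wt%

M((Mg₀.₄₇Fe₀.₅₃)₃KAlSi₃O₁₀(OH)₂) = 467.403 g/mol; M(MgO) = 40.304 g/mol.
Moles MgO per formula unit = 1.41 Mg ÷ 1 = 1.4100.
MgO fraction = (1.4100 × 40.304) / 467.403 = 56.829/467.403 = 0.1216.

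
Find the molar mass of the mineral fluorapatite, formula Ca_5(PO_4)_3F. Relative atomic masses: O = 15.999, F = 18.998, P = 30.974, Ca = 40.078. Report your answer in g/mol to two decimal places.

504.30 g/mol

Ca: 5 × 40.078 = 200.3900
P: 3 × 30.974 = 92.9220
O: 12 × 15.999 = 191.9880
F: 1 × 18.998 = 18.9980
Summing the contributions gives the formula mass.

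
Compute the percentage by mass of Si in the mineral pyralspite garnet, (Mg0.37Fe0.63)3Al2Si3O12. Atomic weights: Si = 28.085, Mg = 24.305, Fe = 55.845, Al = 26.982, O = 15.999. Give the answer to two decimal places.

18.21 mass %

Formula mass = 1.11*24.305 + 1.89*55.845 + 2*26.982 + 3*28.085 + 12*15.999 = 462.733 g/mol, of which 84.255 g is Si.
So Si makes up 84.255/462.733 = 0.1821 of the mass, i.e. 18.21%.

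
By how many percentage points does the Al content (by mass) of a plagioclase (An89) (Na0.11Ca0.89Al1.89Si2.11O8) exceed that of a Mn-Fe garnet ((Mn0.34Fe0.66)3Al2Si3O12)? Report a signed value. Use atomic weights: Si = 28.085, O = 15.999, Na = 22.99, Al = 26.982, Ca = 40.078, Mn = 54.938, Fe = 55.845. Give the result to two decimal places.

First mineral: 50.996 g Al in 276.446 g formula = 18.45 wt% Al.
Second mineral: 53.964 g Al in 496.817 g formula = 10.86 wt% Al.
18.45% − 10.86% gives a difference of 7.59 percentage points.

7.59 percentage points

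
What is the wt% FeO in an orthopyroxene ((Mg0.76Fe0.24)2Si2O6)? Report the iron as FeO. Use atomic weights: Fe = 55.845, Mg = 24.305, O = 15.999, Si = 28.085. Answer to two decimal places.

M((Mg0.76Fe0.24)2Si2O6) = 215.913 g/mol; M(FeO) = 71.844 g/mol.
Moles FeO per formula unit = 0.48 Fe ÷ 1 = 0.4800.
FeO fraction = (0.4800 × 71.844) / 215.913 = 34.485/215.913 = 0.1597.

15.97 wt%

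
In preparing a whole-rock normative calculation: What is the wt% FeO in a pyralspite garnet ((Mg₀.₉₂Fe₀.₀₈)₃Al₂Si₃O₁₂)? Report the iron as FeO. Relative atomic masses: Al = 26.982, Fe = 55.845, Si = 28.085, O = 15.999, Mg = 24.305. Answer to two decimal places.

M((Mg₀.₉₂Fe₀.₀₈)₃Al₂Si₃O₁₂) = 410.692 g/mol; M(FeO) = 71.844 g/mol.
Moles FeO per formula unit = 0.24 Fe ÷ 1 = 0.2400.
FeO fraction = (0.2400 × 71.844) / 410.692 = 17.243/410.692 = 0.0420.

4.20 wt%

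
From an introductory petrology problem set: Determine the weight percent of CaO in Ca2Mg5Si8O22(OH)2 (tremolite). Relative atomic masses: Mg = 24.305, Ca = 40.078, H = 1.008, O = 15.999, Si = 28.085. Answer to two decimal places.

Molar mass of Ca2Mg5Si8O22(OH)2 = 2*40.078 + 5*24.305 + 8*28.085 + 24*15.999 + 2*1.008 = 812.353 g/mol.
Each formula unit contains 2 Ca, equivalent to 2/1 = 2.0000 mol CaO.
M(CaO) = 1×40.078 + 1×15.999 = 56.077 g/mol.
Mass of CaO per formula unit = 2.0000 × 56.077 = 112.154 g.
CaO wt% = 112.154 / 812.353 × 100 = 13.81%.

13.81 wt%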